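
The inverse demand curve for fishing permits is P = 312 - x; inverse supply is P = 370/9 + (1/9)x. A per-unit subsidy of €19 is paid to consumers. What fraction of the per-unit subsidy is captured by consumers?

Pre-subsidy: 312 - x = 370/9 + (1/9)x gives x* = 243.8 and P* = 68.2.
With the rebate, buyers effectively pay Pb = Ps − 19, where Ps is the price sellers receive.
On the curves, Pb = 312 - x and Ps = 370/9 + (1/9)x; the wedge Ps − Pb = 19 gives 370/9 + (1/9)x − (312 - x) = 19, so x' = 260.9.
Then Pb = 312 − 1·260.9 = 51.1 and Ps = 370/9 + (1/9)·260.9 = 70.1.
Buyers' price falls by P* − Pb = 68.2 − 51.1 = 17.1; sellers' price rises by Ps − P* = 70.1 − 68.2 = 1.9.
So consumers capture 17.1/19 = 0.9 of each unit of subsidy.

Consumer share = 0.9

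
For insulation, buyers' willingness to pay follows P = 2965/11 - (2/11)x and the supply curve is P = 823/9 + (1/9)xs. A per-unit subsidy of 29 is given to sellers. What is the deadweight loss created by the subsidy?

Pre-subsidy: 2965/11 - (2/11)x = 823/9 + (1/9)x gives x* = 608 and P* = 159.
With the subsidy, sellers receive Ps = Pb + 29 for each unit, where Pb is the price buyers pay.
On the curves, Pb = 2965/11 - (2/11)x and Ps = 823/9 + (1/9)x; the wedge Ps − Pb = 29 gives 823/9 + (1/9)x − (2965/11 - (2/11)x) = 29, so x' = 707.
Then Pb = 2965/11 − (2/11)·707 = 141 and Ps = 823/9 + (1/9)·707 = 170.
The subsidy expands output by 707 − 608 = 99 past the efficient level; on those units the gap between marginal cost and willingness to pay runs from 0 up to 29.
DWL = ½ × 29 × 99 = 1435.5.

Deadweight loss = 1435.5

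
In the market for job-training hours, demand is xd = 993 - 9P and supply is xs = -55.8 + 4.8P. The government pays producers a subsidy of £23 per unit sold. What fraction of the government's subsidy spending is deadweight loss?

DWL / government spending = 12/127

Pre-subsidy: 993 - 9P = -55.8 + 4.8P gives P* = 76, x* = 309.
With the subsidy, sellers receive Ps = Pb + 23 for each unit, where Pb is the price buyers pay.
Supply in terms of Pb becomes xs = -55.8 + 4.8(Pb + 23) = 54.6 + 4.8Pb. Setting this equal to demand: 993 - 9Pb = 54.6 + 4.8Pb, so Pb = 68.
Sellers receive Ps = 68 + 23 = 91; x' = 993 − 9·68 = 381.
ΔCS = ½(309 + 381)(76 − 68) = 2760; ΔPS = ½(309 + 381)(91 − 76) = 5175.
Government spending = 23 × 381 = 8763.
DWL = ½ × 23 × (381 − 309) = 828; fraction = 828 / 8763 = 12/127.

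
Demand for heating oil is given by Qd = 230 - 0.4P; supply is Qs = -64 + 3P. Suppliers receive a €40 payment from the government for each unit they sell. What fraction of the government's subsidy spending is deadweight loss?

DWL / government spending = 60/1781

Pre-subsidy: 230 - 0.4P = -64 + 3P gives P* = 1470/17, Q* = 3322/17.
With the subsidy, sellers receive Ps = Pb + 40 for each unit, where Pb is the price buyers pay.
Supply in terms of Pb becomes Qs = -64 + 3(Pb + 40) = 56 + 3Pb. Setting this equal to demand: 230 - 0.4Pb = 56 + 3Pb, so Pb = 870/17.
Sellers receive Ps = 870/17 + 40 = 1550/17; Q' = 230 − 0.4·(870/17) = 3562/17.
ΔCS = ½(3322/17 + 3562/17)(1470/17 − 870/17) = 2065200/289; ΔPS = ½(3322/17 + 3562/17)(1550/17 − 1470/17) = 275360/289.
Government spending = 40 × 3562/17 = 142480/17.
DWL = ½ × 40 × (3562/17 − 3322/17) = 4800/17; fraction = (4800/17) / (142480/17) = 60/1781.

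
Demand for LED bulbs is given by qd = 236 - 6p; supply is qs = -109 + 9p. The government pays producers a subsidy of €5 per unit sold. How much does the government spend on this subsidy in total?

Government cost = €580

Pre-subsidy: 236 - 6p = -109 + 9p gives p* = 23, q* = 98.
With the subsidy, sellers receive ps = pb + 5 for each unit, where pb is the price buyers pay.
Supply in terms of pb becomes qs = -109 + 9(pb + 5) = -64 + 9pb. Setting this equal to demand: 236 - 6pb = -64 + 9pb, so pb = 20.
Sellers receive ps = 20 + 5 = 25; q' = 236 − 6·20 = 116.
Government outlay = subsidy × quantity = 5 × 116 = 580.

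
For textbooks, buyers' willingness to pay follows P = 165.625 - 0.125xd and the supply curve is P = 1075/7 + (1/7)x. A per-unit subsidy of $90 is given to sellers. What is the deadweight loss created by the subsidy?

Pre-subsidy: 165.625 - 0.125x = 1075/7 + (1/7)x gives x* = 45 and P* = 160.
With the subsidy, sellers receive Ps = Pb + 90 for each unit, where Pb is the price buyers pay.
On the curves, Pb = 165.625 - 0.125x and Ps = 1075/7 + (1/7)x; the wedge Ps − Pb = 90 gives 1075/7 + (1/7)x − (165.625 - 0.125x) = 90, so x' = 381.
Then Pb = 165.625 − 0.125·381 = 118 and Ps = 1075/7 + (1/7)·381 = 208.
The subsidy expands output by 381 − 45 = 336 past the efficient level; on those units the gap between marginal cost and willingness to pay runs from 0 up to 90.
DWL = ½ × 90 × 336 = 15120.

Deadweight loss = $15120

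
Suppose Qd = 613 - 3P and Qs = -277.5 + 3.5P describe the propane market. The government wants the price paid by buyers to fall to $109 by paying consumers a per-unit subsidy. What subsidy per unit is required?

Required subsidy s = $52 per unit

At a buyer price of 109, quantity demanded is 613 − 3·109 = 286.
Sellers supply 286 only when they receive Ps with -277.5 + 3.5·Ps = 286, i.e. Ps = 161.
s = Ps − Pb = 161 − 109 = 52.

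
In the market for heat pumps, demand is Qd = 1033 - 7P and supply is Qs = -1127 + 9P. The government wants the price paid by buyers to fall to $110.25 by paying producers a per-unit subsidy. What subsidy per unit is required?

At a buyer price of 110.25, quantity demanded is 1033 − 7·110.25 = 261.25.
Sellers supply 261.25 only when they receive Ps with -1127 + 9·Ps = 261.25, i.e. Ps = 154.25.
s = Ps − Pb = 154.25 − 110.25 = 44.

Required subsidy s = $44 per unit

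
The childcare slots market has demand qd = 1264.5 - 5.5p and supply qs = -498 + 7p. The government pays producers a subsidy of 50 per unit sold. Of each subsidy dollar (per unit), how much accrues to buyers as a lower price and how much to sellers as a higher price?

Pre-subsidy: 1264.5 - 5.5p = -498 + 7p gives p* = 141, q* = 489.
With the subsidy, sellers receive ps = pb + 50 for each unit, where pb is the price buyers pay.
Supply in terms of pb becomes qs = -498 + 7(pb + 50) = -148 + 7pb. Setting this equal to demand: 1264.5 - 5.5pb = -148 + 7pb, so pb = 113.
Sellers receive ps = 113 + 50 = 163; q' = 1264.5 − 5.5·113 = 643.
Buyers' price falls by p* − pb = 141 − 113 = 28; sellers' price rises by ps − p* = 163 − 141 = 22.

Buyers gain 28 per unit; sellers gain 22 per unit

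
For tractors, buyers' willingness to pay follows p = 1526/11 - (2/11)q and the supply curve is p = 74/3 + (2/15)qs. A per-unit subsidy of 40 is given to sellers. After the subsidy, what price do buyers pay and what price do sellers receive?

Buyers pay 648/13; sellers receive 1168/13

Pre-subsidy: 1526/11 - (2/11)q = 74/3 + (2/15)q gives q* = 4705/13 and p* = 948/13.
With the subsidy, sellers receive ps = pb + 40 for each unit, where pb is the price buyers pay.
On the curves, pb = 1526/11 - (2/11)q and ps = 74/3 + (2/15)q; the wedge ps − pb = 40 gives 74/3 + (2/15)q − (1526/11 - (2/11)q) = 40, so q' = 6355/13.
Then pb = 1526/11 − (2/11)·(6355/13) = 648/13 and ps = 74/3 + (2/15)·(6355/13) = 1168/13.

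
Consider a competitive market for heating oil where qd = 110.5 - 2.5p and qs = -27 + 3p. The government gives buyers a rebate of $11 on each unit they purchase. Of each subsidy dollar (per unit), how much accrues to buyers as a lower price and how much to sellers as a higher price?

Pre-subsidy: 110.5 - 2.5p = -27 + 3p gives p* = 25, q* = 48.
With the rebate, buyers effectively pay pb = ps − 11, where ps is the price sellers receive.
Demand in terms of ps becomes qd = 110.5 − 2.5(ps − 11) = 138 - 2.5ps. Setting this equal to supply: 138 - 2.5ps = -27 + 3ps, so ps = 30.
Buyers pay pb = 30 − 11 = 19; q' = -27 + 3·30 = 63.
Buyers' price falls by p* − pb = 25 − 19 = 6; sellers' price rises by ps − p* = 30 − 25 = 5.

Buyers gain $6 per unit; sellers gain $5 per unit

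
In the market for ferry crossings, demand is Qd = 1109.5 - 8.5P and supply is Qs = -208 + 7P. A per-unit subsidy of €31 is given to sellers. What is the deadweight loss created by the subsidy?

Deadweight loss = €1844.5

Pre-subsidy: 1109.5 - 8.5P = -208 + 7P gives P* = 85, Q* = 387.
With the subsidy, sellers receive Ps = Pb + 31 for each unit, where Pb is the price buyers pay.
Supply in terms of Pb becomes Qs = -208 + 7(Pb + 31) = 9 + 7Pb. Setting this equal to demand: 1109.5 - 8.5Pb = 9 + 7Pb, so Pb = 71.
Sellers receive Ps = 71 + 31 = 102; Q' = 1109.5 − 8.5·71 = 506.
The subsidy expands output by 506 − 387 = 119 past the efficient level; on those units the gap between marginal cost and willingness to pay runs from 0 up to 31.
DWL = ½ × 31 × 119 = 1844.5.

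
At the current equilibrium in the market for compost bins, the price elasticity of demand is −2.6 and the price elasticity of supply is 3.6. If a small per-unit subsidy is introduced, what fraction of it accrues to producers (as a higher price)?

For a small subsidy around the equilibrium, the benefit split depends on the relative slopes, which at a point are proportional to the elasticities.
Buyer share = εs/(εs + |εd|) = 3.6/(3.6 + 2.6) = 18/31; seller share = |εd|/(εs + |εd|) = 13/31.
So producers capture 13/31 of the subsidy.

Producer share = 13/31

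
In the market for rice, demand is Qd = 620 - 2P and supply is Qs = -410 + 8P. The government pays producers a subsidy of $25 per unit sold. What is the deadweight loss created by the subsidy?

Pre-subsidy: 620 - 2P = -410 + 8P gives P* = 103, Q* = 414.
With the subsidy, sellers receive Ps = Pb + 25 for each unit, where Pb is the price buyers pay.
Supply in terms of Pb becomes Qs = -410 + 8(Pb + 25) = -210 + 8Pb. Setting this equal to demand: 620 - 2Pb = -210 + 8Pb, so Pb = 83.
Sellers receive Ps = 83 + 25 = 108; Q' = 620 − 2·83 = 454.
The subsidy expands output by 454 − 414 = 40 past the efficient level; on those units the gap between marginal cost and willingness to pay runs from 0 up to 25.
DWL = ½ × 25 × 40 = 500.

Deadweight loss = $500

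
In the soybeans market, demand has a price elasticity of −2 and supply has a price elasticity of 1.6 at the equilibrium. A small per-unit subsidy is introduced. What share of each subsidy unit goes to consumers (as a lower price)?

For a small subsidy around the equilibrium, the benefit split depends on the relative slopes, which at a point are proportional to the elasticities.
Buyer share = εs/(εs + |εd|) = 1.6/(1.6 + 2) = 4/9; seller share = |εd|/(εs + |εd|) = 5/9.

Consumer share = 4/9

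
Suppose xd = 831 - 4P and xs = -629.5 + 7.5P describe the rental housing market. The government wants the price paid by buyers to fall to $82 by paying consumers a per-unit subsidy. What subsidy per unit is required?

Required subsidy s = $69 per unit

At a buyer price of 82, quantity demanded is 831 − 4·82 = 503.
Sellers supply 503 only when they receive Ps with -629.5 + 7.5·Ps = 503, i.e. Ps = 151.
s = Ps − Pb = 151 − 82 = 69.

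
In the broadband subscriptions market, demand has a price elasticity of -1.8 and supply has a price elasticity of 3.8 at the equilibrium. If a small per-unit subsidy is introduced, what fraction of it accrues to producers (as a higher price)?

For a small subsidy around the equilibrium, the benefit split depends on the relative slopes, which at a point are proportional to the elasticities.
Buyer share = εs/(εs + |εd|) = 3.8/(3.8 + 1.8) = 19/28; seller share = |εd|/(εs + |εd|) = 9/28.
So producers capture 9/28 of the subsidy.

Producer share = 9/28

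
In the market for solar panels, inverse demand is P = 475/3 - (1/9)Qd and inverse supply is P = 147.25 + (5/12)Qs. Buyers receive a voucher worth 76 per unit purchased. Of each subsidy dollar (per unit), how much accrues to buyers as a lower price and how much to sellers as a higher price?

Pre-subsidy: 475/3 - (1/9)Q = 147.25 + (5/12)Q gives Q* = 21 and P* = 156.
With the rebate, buyers effectively pay Pb = Ps − 76, where Ps is the price sellers receive.
On the curves, Pb = 475/3 - (1/9)Q and Ps = 147.25 + (5/12)Q; the wedge Ps − Pb = 76 gives 147.25 + (5/12)Q − (475/3 - (1/9)Q) = 76, so Q' = 165.
Then Pb = 475/3 − (1/9)·165 = 140 and Ps = 147.25 + (5/12)·165 = 216.
Buyers' price falls by P* − Pb = 156 − 140 = 16; sellers' price rises by Ps − P* = 216 − 156 = 60.

Buyers gain 16 per unit; sellers gain 60 per unit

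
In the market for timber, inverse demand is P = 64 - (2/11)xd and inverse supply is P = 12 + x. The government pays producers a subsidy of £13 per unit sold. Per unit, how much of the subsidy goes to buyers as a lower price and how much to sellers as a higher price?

Buyers gain £2 per unit; sellers gain £11 per unit

Pre-subsidy: 64 - (2/11)x = 12 + x gives x* = 44 and P* = 56.
With the subsidy, sellers receive Ps = Pb + 13 for each unit, where Pb is the price buyers pay.
On the curves, Pb = 64 - (2/11)x and Ps = 12 + x; the wedge Ps − Pb = 13 gives 12 + x − (64 - (2/11)x) = 13, so x' = 55.
Then Pb = 64 − (2/11)·55 = 54 and Ps = 12 + 1·55 = 67.
Buyers' price falls by P* − Pb = 56 − 54 = 2; sellers' price rises by Ps − P* = 67 − 56 = 11.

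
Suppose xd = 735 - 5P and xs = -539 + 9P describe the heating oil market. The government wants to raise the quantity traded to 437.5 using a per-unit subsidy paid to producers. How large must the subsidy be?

Required subsidy s = 49 per unit

At x = 437.5, invert demand for the buyer price: Pb = (735 − 437.5)/5 = 59.5; invert supply for the seller price: Ps = (437.5 − (-539))/9 = 108.5.
The subsidy must fill the gap: s = Ps − Pb = 108.5 − 59.5 = 49.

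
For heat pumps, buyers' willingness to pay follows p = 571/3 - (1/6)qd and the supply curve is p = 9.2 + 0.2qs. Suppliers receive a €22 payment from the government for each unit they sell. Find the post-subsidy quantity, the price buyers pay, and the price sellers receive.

q' = 554; buyers pay €98; sellers receive €120

Pre-subsidy: 571/3 - (1/6)q = 9.2 + 0.2q gives q* = 494 and p* = 108.
With the subsidy, sellers receive ps = pb + 22 for each unit, where pb is the price buyers pay.
On the curves, pb = 571/3 - (1/6)q and ps = 9.2 + 0.2q; the wedge ps − pb = 22 gives 9.2 + 0.2q − (571/3 - (1/6)q) = 22, so q' = 554.
Then pb = 571/3 − (1/6)·554 = 98 and ps = 9.2 + 0.2·554 = 120.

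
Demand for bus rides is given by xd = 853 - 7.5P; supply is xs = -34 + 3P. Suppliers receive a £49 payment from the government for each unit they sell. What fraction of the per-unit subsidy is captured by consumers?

Pre-subsidy: 853 - 7.5P = -34 + 3P gives P* = 1774/21, x* = 1536/7.
With the subsidy, sellers receive Ps = Pb + 49 for each unit, where Pb is the price buyers pay.
Supply in terms of Pb becomes xs = -34 + 3(Pb + 49) = 113 + 3Pb. Setting this equal to demand: 853 - 7.5Pb = 113 + 3Pb, so Pb = 1480/21.
Sellers receive Ps = 1480/21 + 49 = 2509/21; x' = 853 − 7.5·(1480/21) = 2271/7.
Buyers' price falls by P* − Pb = 1774/21 − 1480/21 = 14; sellers' price rises by Ps − P* = 2509/21 − 1774/21 = 35.
So consumers capture 14/49 = 2/7 of each unit of subsidy.

Consumer share = 2/7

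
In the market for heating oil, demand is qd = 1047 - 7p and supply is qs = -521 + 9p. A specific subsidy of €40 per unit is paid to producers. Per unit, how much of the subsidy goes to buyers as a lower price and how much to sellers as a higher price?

Pre-subsidy: 1047 - 7p = -521 + 9p gives p* = 98, q* = 361.
With the subsidy, sellers receive ps = pb + 40 for each unit, where pb is the price buyers pay.
Supply in terms of pb becomes qs = -521 + 9(pb + 40) = -161 + 9pb. Setting this equal to demand: 1047 - 7pb = -161 + 9pb, so pb = 75.5.
Sellers receive ps = 75.5 + 40 = 115.5; q' = 1047 − 7·75.5 = 518.5.
Buyers' price falls by p* − pb = 98 − 75.5 = 22.5; sellers' price rises by ps − p* = 115.5 − 98 = 17.5.

Buyers gain €22.5 per unit; sellers gain €17.5 per unit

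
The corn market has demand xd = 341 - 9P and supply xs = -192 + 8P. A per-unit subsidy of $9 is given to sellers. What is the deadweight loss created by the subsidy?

Pre-subsidy: 341 - 9P = -192 + 8P gives P* = 533/17, x* = 1000/17.
With the subsidy, sellers receive Ps = Pb + 9 for each unit, where Pb is the price buyers pay.
Supply in terms of Pb becomes xs = -192 + 8(Pb + 9) = -120 + 8Pb. Setting this equal to demand: 341 - 9Pb = -120 + 8Pb, so Pb = 461/17.
Sellers receive Ps = 461/17 + 9 = 614/17; x' = 341 − 9·(461/17) = 1648/17.
The subsidy expands output by 1648/17 − 1000/17 = 648/17 past the efficient level; on those units the gap between marginal cost and willingness to pay runs from 0 up to 9.
DWL = ½ × 9 × 648/17 = 2916/17.

Deadweight loss = 2916/17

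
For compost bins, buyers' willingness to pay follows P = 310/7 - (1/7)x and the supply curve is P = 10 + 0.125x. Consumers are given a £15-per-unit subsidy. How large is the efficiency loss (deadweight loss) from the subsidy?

Deadweight loss = £420

Pre-subsidy: 310/7 - (1/7)x = 10 + 0.125x gives x* = 128 and P* = 26.
With the rebate, buyers effectively pay Pb = Ps − 15, where Ps is the price sellers receive.
On the curves, Pb = 310/7 - (1/7)x and Ps = 10 + 0.125x; the wedge Ps − Pb = 15 gives 10 + 0.125x − (310/7 - (1/7)x) = 15, so x' = 184.
Then Pb = 310/7 − (1/7)·184 = 18 and Ps = 10 + 0.125·184 = 33.
The subsidy expands output by 184 − 128 = 56 past the efficient level; on those units the gap between marginal cost and willingness to pay runs from 0 up to 15.
DWL = ½ × 15 × 56 = 420.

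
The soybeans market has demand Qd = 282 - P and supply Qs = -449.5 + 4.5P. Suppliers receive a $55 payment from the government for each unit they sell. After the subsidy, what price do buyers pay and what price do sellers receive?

Pre-subsidy: 282 - P = -449.5 + 4.5P gives P* = 133, Q* = 149.
With the subsidy, sellers receive Ps = Pb + 55 for each unit, where Pb is the price buyers pay.
Supply in terms of Pb becomes Qs = -449.5 + 4.5(Pb + 55) = -202 + 4.5Pb. Setting this equal to demand: 282 - Pb = -202 + 4.5Pb, so Pb = 88.
Sellers receive Ps = 88 + 55 = 143; Q' = 282 − 1·88 = 194.

Buyers pay $88; sellers receive $143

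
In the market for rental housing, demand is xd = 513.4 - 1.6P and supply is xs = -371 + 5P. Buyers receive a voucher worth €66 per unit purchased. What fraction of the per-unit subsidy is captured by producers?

Producer share = 8/33

Pre-subsidy: 513.4 - 1.6P = -371 + 5P gives P* = 134, x* = 299.
With the rebate, buyers effectively pay Pb = Ps − 66, where Ps is the price sellers receive.
Demand in terms of Ps becomes xd = 513.4 − 1.6(Ps − 66) = 619 - 1.6Ps. Setting this equal to supply: 619 - 1.6Ps = -371 + 5Ps, so Ps = 150.
Buyers pay Pb = 150 − 66 = 84; x' = -371 + 5·150 = 379.
Buyers' price falls by P* − Pb = 134 − 84 = 50; sellers' price rises by Ps − P* = 150 − 134 = 16.
So producers capture 16/66 = 8/33 of each unit of subsidy.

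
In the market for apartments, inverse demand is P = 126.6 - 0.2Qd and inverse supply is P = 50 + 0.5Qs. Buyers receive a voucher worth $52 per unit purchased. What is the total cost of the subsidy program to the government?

Government cost = 66872/7

Pre-subsidy: 126.6 - 0.2Q = 50 + 0.5Q gives Q* = 766/7 and P* = 733/7.
With the rebate, buyers effectively pay Pb = Ps − 52, where Ps is the price sellers receive.
On the curves, Pb = 126.6 - 0.2Q and Ps = 50 + 0.5Q; the wedge Ps − Pb = 52 gives 50 + 0.5Q − (126.6 - 0.2Q) = 52, so Q' = 1286/7.
Then Pb = 126.6 − 0.2·(1286/7) = 629/7 and Ps = 50 + 0.5·(1286/7) = 993/7.
Government outlay = subsidy × quantity = 52 × 1286/7 = 66872/7.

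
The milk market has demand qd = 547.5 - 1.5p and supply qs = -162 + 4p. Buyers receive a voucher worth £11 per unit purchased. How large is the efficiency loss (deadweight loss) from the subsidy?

Pre-subsidy: 547.5 - 1.5p = -162 + 4p gives p* = 129, q* = 354.
With the rebate, buyers effectively pay pb = ps − 11, where ps is the price sellers receive.
Demand in terms of ps becomes qd = 547.5 − 1.5(ps − 11) = 564 - 1.5ps. Setting this equal to supply: 564 - 1.5ps = -162 + 4ps, so ps = 132.
Buyers pay pb = 132 − 11 = 121; q' = -162 + 4·132 = 366.
The subsidy expands output by 366 − 354 = 12 past the efficient level; on those units the gap between marginal cost and willingness to pay runs from 0 up to 11.
DWL = ½ × 11 × 12 = 66.

Deadweight loss = £66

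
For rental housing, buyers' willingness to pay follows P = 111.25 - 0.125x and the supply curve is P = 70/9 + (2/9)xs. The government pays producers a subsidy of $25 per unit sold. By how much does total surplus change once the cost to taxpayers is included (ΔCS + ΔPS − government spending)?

Pre-subsidy: 111.25 - 0.125x = 70/9 + (2/9)x gives x* = 298 and P* = 74.
With the subsidy, sellers receive Ps = Pb + 25 for each unit, where Pb is the price buyers pay.
On the curves, Pb = 111.25 - 0.125x and Ps = 70/9 + (2/9)x; the wedge Ps − Pb = 25 gives 70/9 + (2/9)x − (111.25 - 0.125x) = 25, so x' = 370.
Then Pb = 111.25 − 0.125·370 = 65 and Ps = 70/9 + (2/9)·370 = 90.
ΔCS = ½(298 + 370)(74 − 65) = 3006; ΔPS = ½(298 + 370)(90 − 74) = 5344.
Government spending = 25 × 370 = 9250.
Net change = 3006 + 5344 − 9250 = -900. The loss equals the DWL triangle ½·25·72.

Net change in total surplus = -$900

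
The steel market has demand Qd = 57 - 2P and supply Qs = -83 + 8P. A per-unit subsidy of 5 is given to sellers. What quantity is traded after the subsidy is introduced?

Pre-subsidy: 57 - 2P = -83 + 8P gives P* = 14, Q* = 29.
With the subsidy, sellers receive Ps = Pb + 5 for each unit, where Pb is the price buyers pay.
Supply in terms of Pb becomes Qs = -83 + 8(Pb + 5) = -43 + 8Pb. Setting this equal to demand: 57 - 2Pb = -43 + 8Pb, so Pb = 10.
Sellers receive Ps = 10 + 5 = 15; Q' = 57 − 2·10 = 37.

Q' = 37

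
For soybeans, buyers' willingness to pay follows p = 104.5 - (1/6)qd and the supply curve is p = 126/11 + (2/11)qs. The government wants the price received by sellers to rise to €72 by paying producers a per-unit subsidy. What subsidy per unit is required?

At a seller price of 72, quantity supplied is -63 + 5.5·72 = 333.
Buyers absorb 333 only when they pay pb = 104.5 − (1/6)·333 = 49.
s = ps − pb = 72 − 49 = 23.

Required subsidy s = €23 per unit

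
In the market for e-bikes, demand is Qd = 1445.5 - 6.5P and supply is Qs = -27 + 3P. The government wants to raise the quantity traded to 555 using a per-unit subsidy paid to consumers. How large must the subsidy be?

Required subsidy s = 57 per unit

At Q = 555, invert demand for the buyer price: Pb = (1445.5 − 555)/6.5 = 137; invert supply for the seller price: Ps = (555 − (-27))/3 = 194.
The subsidy must fill the gap: s = Ps − Pb = 194 − 137 = 57.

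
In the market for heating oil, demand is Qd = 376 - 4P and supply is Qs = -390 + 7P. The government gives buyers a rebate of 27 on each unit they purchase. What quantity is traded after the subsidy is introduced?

Q' = 1828/11

Pre-subsidy: 376 - 4P = -390 + 7P gives P* = 766/11, Q* = 1072/11.
With the rebate, buyers effectively pay Pb = Ps − 27, where Ps is the price sellers receive.
Demand in terms of Ps becomes Qd = 376 − 4(Ps − 27) = 484 - 4Ps. Setting this equal to supply: 484 - 4Ps = -390 + 7Ps, so Ps = 874/11.
Buyers pay Pb = 874/11 − 27 = 577/11; Q' = -390 + 7·(874/11) = 1828/11.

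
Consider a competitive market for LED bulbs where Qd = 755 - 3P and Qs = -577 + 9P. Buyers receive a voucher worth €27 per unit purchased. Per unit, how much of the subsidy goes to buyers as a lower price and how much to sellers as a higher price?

Buyers gain €20.25 per unit; sellers gain €6.75 per unit

Pre-subsidy: 755 - 3P = -577 + 9P gives P* = 111, Q* = 422.
With the rebate, buyers effectively pay Pb = Ps − 27, where Ps is the price sellers receive.
Demand in terms of Ps becomes Qd = 755 − 3(Ps − 27) = 836 - 3Ps. Setting this equal to supply: 836 - 3Ps = -577 + 9Ps, so Ps = 117.75.
Buyers pay Pb = 117.75 − 27 = 90.75; Q' = -577 + 9·117.75 = 482.75.
Buyers' price falls by P* − Pb = 111 − 90.75 = 20.25; sellers' price rises by Ps − P* = 117.75 − 111 = 6.75.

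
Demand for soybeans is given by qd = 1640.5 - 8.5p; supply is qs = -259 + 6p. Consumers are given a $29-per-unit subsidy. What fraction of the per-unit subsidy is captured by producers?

Pre-subsidy: 1640.5 - 8.5p = -259 + 6p gives p* = 131, q* = 527.
With the rebate, buyers effectively pay pb = ps − 29, where ps is the price sellers receive.
Demand in terms of ps becomes qd = 1640.5 − 8.5(ps − 29) = 1887 - 8.5ps. Setting this equal to supply: 1887 - 8.5ps = -259 + 6ps, so ps = 148.
Buyers pay pb = 148 − 29 = 119; q' = -259 + 6·148 = 629.
Buyers' price falls by p* − pb = 131 − 119 = 12; sellers' price rises by ps − p* = 148 − 131 = 17.
So producers capture 17/29 = 17/29 of each unit of subsidy.

Producer share = 17/29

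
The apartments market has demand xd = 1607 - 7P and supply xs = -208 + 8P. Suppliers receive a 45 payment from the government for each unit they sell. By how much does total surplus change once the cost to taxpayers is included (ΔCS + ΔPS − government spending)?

Net change in total surplus = -3780

Pre-subsidy: 1607 - 7P = -208 + 8P gives P* = 121, x* = 760.
With the subsidy, sellers receive Ps = Pb + 45 for each unit, where Pb is the price buyers pay.
Supply in terms of Pb becomes xs = -208 + 8(Pb + 45) = 152 + 8Pb. Setting this equal to demand: 1607 - 7Pb = 152 + 8Pb, so Pb = 97.
Sellers receive Ps = 97 + 45 = 142; x' = 1607 − 7·97 = 928.
ΔCS = ½(760 + 928)(121 − 97) = 20256; ΔPS = ½(760 + 928)(142 − 121) = 17724.
Government spending = 45 × 928 = 41760.
Net change = 20256 + 17724 − 41760 = -3780. The loss equals the DWL triangle ½·45·168.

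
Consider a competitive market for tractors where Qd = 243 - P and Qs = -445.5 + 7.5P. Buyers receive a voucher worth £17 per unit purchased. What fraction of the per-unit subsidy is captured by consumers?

Consumer share = 15/17

Pre-subsidy: 243 - P = -445.5 + 7.5P gives P* = 81, Q* = 162.
With the rebate, buyers effectively pay Pb = Ps − 17, where Ps is the price sellers receive.
Demand in terms of Ps becomes Qd = 243 − 1(Ps − 17) = 260 - Ps. Setting this equal to supply: 260 - Ps = -445.5 + 7.5Ps, so Ps = 83.
Buyers pay Pb = 83 − 17 = 66; Q' = -445.5 + 7.5·83 = 177.
Buyers' price falls by P* − Pb = 81 − 66 = 15; sellers' price rises by Ps − P* = 83 − 81 = 2.
So consumers capture 15/17 = 15/17 of each unit of subsidy.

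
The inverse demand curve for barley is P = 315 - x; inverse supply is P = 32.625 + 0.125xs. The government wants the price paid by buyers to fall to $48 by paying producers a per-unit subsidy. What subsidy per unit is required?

Required subsidy s = $18 per unit

At a buyer price of 48, quantity demanded is 315 − 1·48 = 267.
Sellers supply 267 only when they receive Ps = 32.625 + 0.125·267 = 66.
s = Ps − Pb = 66 − 48 = 18.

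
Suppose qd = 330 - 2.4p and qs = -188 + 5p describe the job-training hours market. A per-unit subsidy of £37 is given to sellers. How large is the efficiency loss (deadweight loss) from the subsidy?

Pre-subsidy: 330 - 2.4p = -188 + 5p gives p* = 70, q* = 162.
With the subsidy, sellers receive ps = pb + 37 for each unit, where pb is the price buyers pay.
Supply in terms of pb becomes qs = -188 + 5(pb + 37) = -3 + 5pb. Setting this equal to demand: 330 - 2.4pb = -3 + 5pb, so pb = 45.
Sellers receive ps = 45 + 37 = 82; q' = 330 − 2.4·45 = 222.
The subsidy expands output by 222 − 162 = 60 past the efficient level; on those units the gap between marginal cost and willingness to pay runs from 0 up to 37.
DWL = ½ × 37 × 60 = 1110.

Deadweight loss = £1110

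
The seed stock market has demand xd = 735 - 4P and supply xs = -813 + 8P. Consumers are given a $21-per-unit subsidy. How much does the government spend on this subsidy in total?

Pre-subsidy: 735 - 4P = -813 + 8P gives P* = 129, x* = 219.
With the rebate, buyers effectively pay Pb = Ps − 21, where Ps is the price sellers receive.
Demand in terms of Ps becomes xd = 735 − 4(Ps − 21) = 819 - 4Ps. Setting this equal to supply: 819 - 4Ps = -813 + 8Ps, so Ps = 136.
Buyers pay Pb = 136 − 21 = 115; x' = -813 + 8·136 = 275.
Government outlay = subsidy × quantity = 21 × 275 = 5775.

Government cost = $5775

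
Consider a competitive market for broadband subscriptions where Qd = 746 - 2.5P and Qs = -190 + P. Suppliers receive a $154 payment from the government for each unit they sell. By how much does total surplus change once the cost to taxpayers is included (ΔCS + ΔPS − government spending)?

Net change in total surplus = -$8470

Pre-subsidy: 746 - 2.5P = -190 + P gives P* = 1872/7, Q* = 542/7.
With the subsidy, sellers receive Ps = Pb + 154 for each unit, where Pb is the price buyers pay.
Supply in terms of Pb becomes Qs = -190 + 1(Pb + 154) = -36 + Pb. Setting this equal to demand: 746 - 2.5Pb = -36 + Pb, so Pb = 1564/7.
Sellers receive Ps = 1564/7 + 154 = 2642/7; Q' = 746 − 2.5·(1564/7) = 1312/7.
ΔCS = ½(542/7 + 1312/7)(1872/7 − 1564/7) = 40788/7; ΔPS = ½(542/7 + 1312/7)(2642/7 − 1872/7) = 101970/7.
Government spending = 154 × 1312/7 = 28864.
Net change = 40788/7 + 101970/7 − 28864 = -8470. The loss equals the DWL triangle ½·154·110.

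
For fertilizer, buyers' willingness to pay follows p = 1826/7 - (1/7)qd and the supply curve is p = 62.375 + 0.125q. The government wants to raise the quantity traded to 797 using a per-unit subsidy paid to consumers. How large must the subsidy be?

At q = 797, from the demand curve buyers pay pb = 1826/7 − (1/7)·797 = 147; from the supply curve sellers need ps = 62.375 + 0.125·797 = 162.
The subsidy must fill the gap: s = ps − pb = 162 − 147 = 15.

Required subsidy s = 15 per unit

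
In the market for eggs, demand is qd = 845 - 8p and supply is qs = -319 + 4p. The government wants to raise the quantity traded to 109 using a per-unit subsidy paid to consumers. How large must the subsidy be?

Required subsidy s = 15 per unit

At q = 109, invert demand for the buyer price: pb = (845 − 109)/8 = 92; invert supply for the seller price: ps = (109 − (-319))/4 = 107.
The subsidy must fill the gap: s = ps − pb = 107 − 92 = 15.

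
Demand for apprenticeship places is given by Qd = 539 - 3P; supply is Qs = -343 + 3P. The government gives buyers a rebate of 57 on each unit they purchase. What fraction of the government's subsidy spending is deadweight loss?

DWL / government spending = 171/734

Pre-subsidy: 539 - 3P = -343 + 3P gives P* = 147, Q* = 98.
With the rebate, buyers effectively pay Pb = Ps − 57, where Ps is the price sellers receive.
Demand in terms of Ps becomes Qd = 539 − 3(Ps − 57) = 710 - 3Ps. Setting this equal to supply: 710 - 3Ps = -343 + 3Ps, so Ps = 175.5.
Buyers pay Pb = 175.5 − 57 = 118.5; Q' = -343 + 3·175.5 = 183.5.
ΔCS = ½(98 + 183.5)(147 − 118.5) = 4011.375; ΔPS = ½(98 + 183.5)(175.5 − 147) = 4011.375.
Government spending = 57 × 183.5 = 10459.5.
DWL = ½ × 57 × (183.5 − 98) = 2436.75; fraction = 2436.75 / 10459.5 = 171/734.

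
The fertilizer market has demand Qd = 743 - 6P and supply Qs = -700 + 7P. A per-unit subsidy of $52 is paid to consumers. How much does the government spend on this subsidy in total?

Government cost = $12740

Pre-subsidy: 743 - 6P = -700 + 7P gives P* = 111, Q* = 77.
With the rebate, buyers effectively pay Pb = Ps − 52, where Ps is the price sellers receive.
Demand in terms of Ps becomes Qd = 743 − 6(Ps − 52) = 1055 - 6Ps. Setting this equal to supply: 1055 - 6Ps = -700 + 7Ps, so Ps = 135.
Buyers pay Pb = 135 − 52 = 83; Q' = -700 + 7·135 = 245.
Government outlay = subsidy × quantity = 52 × 245 = 12740.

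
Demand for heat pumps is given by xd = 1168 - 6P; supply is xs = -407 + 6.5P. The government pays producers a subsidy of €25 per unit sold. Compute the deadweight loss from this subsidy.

Pre-subsidy: 1168 - 6P = -407 + 6.5P gives P* = 126, x* = 412.
With the subsidy, sellers receive Ps = Pb + 25 for each unit, where Pb is the price buyers pay.
Supply in terms of Pb becomes xs = -407 + 6.5(Pb + 25) = -244.5 + 6.5Pb. Setting this equal to demand: 1168 - 6Pb = -244.5 + 6.5Pb, so Pb = 113.
Sellers receive Ps = 113 + 25 = 138; x' = 1168 − 6·113 = 490.
The subsidy expands output by 490 − 412 = 78 past the efficient level; on those units the gap between marginal cost and willingness to pay runs from 0 up to 25.
DWL = ½ × 25 × 78 = 975.

Deadweight loss = €975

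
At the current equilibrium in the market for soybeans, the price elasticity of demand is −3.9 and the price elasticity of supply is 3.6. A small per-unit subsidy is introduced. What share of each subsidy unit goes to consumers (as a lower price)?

For a small subsidy around the equilibrium, the benefit split depends on the relative slopes, which at a point are proportional to the elasticities.
Buyer share = εs/(εs + |εd|) = 3.6/(3.6 + 3.9) = 0.48; seller share = |εd|/(εs + |εd|) = 0.52.

Consumer share = 0.48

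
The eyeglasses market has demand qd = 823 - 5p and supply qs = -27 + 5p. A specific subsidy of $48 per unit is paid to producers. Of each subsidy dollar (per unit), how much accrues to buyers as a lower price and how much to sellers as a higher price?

Buyers gain $24 per unit; sellers gain $24 per unit

Pre-subsidy: 823 - 5p = -27 + 5p gives p* = 85, q* = 398.
With the subsidy, sellers receive ps = pb + 48 for each unit, where pb is the price buyers pay.
Supply in terms of pb becomes qs = -27 + 5(pb + 48) = 213 + 5pb. Setting this equal to demand: 823 - 5pb = 213 + 5pb, so pb = 61.
Sellers receive ps = 61 + 48 = 109; q' = 823 − 5·61 = 518.
Buyers' price falls by p* − pb = 85 − 61 = 24; sellers' price rises by ps − p* = 109 − 85 = 24.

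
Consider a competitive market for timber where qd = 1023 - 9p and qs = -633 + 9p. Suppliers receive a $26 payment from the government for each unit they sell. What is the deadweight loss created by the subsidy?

Pre-subsidy: 1023 - 9p = -633 + 9p gives p* = 92, q* = 195.
With the subsidy, sellers receive ps = pb + 26 for each unit, where pb is the price buyers pay.
Supply in terms of pb becomes qs = -633 + 9(pb + 26) = -399 + 9pb. Setting this equal to demand: 1023 - 9pb = -399 + 9pb, so pb = 79.
Sellers receive ps = 79 + 26 = 105; q' = 1023 − 9·79 = 312.
The subsidy expands output by 312 − 195 = 117 past the efficient level; on those units the gap between marginal cost and willingness to pay runs from 0 up to 26.
DWL = ½ × 26 × 117 = 1521.

Deadweight loss = $1521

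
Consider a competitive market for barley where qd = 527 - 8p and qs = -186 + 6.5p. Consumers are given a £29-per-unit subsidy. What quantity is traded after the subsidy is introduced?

q' = 6891/29

Pre-subsidy: 527 - 8p = -186 + 6.5p gives p* = 1426/29, q* = 3875/29.
With the rebate, buyers effectively pay pb = ps − 29, where ps is the price sellers receive.
Demand in terms of ps becomes qd = 527 − 8(ps − 29) = 759 - 8ps. Setting this equal to supply: 759 - 8ps = -186 + 6.5ps, so ps = 1890/29.
Buyers pay pb = 1890/29 − 29 = 1049/29; q' = -186 + 6.5·(1890/29) = 6891/29.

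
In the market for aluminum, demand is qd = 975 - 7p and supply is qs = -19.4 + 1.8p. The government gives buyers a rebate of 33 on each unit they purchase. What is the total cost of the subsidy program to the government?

Pre-subsidy: 975 - 7p = -19.4 + 1.8p gives p* = 113, q* = 184.
With the rebate, buyers effectively pay pb = ps − 33, where ps is the price sellers receive.
Demand in terms of ps becomes qd = 975 − 7(ps − 33) = 1206 - 7ps. Setting this equal to supply: 1206 - 7ps = -19.4 + 1.8ps, so ps = 139.25.
Buyers pay pb = 139.25 − 33 = 106.25; q' = -19.4 + 1.8·139.25 = 231.25.
Government outlay = subsidy × quantity = 33 × 231.25 = 7631.25.

Government cost = 7631.25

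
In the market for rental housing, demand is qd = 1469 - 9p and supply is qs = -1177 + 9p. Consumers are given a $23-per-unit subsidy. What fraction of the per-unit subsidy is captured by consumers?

Consumer share = 0.5

Pre-subsidy: 1469 - 9p = -1177 + 9p gives p* = 147, q* = 146.
With the rebate, buyers effectively pay pb = ps − 23, where ps is the price sellers receive.
Demand in terms of ps becomes qd = 1469 − 9(ps − 23) = 1676 - 9ps. Setting this equal to supply: 1676 - 9ps = -1177 + 9ps, so ps = 158.5.
Buyers pay pb = 158.5 − 23 = 135.5; q' = -1177 + 9·158.5 = 249.5.
Buyers' price falls by p* − pb = 147 − 135.5 = 11.5; sellers' price rises by ps − p* = 158.5 − 147 = 11.5.
So consumers capture 11.5/23 = 0.5 of each unit of subsidy.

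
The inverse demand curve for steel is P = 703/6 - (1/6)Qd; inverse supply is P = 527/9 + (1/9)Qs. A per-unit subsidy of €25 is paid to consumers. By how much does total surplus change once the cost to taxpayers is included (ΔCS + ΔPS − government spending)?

Net change in total surplus = -€1125

Pre-subsidy: 703/6 - (1/6)Q = 527/9 + (1/9)Q gives Q* = 211 and P* = 82.
With the rebate, buyers effectively pay Pb = Ps − 25, where Ps is the price sellers receive.
On the curves, Pb = 703/6 - (1/6)Q and Ps = 527/9 + (1/9)Q; the wedge Ps − Pb = 25 gives 527/9 + (1/9)Q − (703/6 - (1/6)Q) = 25, so Q' = 301.
Then Pb = 703/6 − (1/6)·301 = 67 and Ps = 527/9 + (1/9)·301 = 92.
ΔCS = ½(211 + 301)(82 − 67) = 3840; ΔPS = ½(211 + 301)(92 − 82) = 2560.
Government spending = 25 × 301 = 7525.
Net change = 3840 + 2560 − 7525 = -1125. The loss equals the DWL triangle ½·25·90.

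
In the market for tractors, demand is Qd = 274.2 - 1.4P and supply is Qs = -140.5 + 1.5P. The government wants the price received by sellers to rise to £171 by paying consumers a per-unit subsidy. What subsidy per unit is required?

At a seller price of 171, quantity supplied is -140.5 + 1.5·171 = 116.
Buyers absorb 116 only when they pay Pb with 274.2 − 1.4·Pb = 116, i.e. Pb = 113.
s = Ps − Pb = 171 − 113 = 58.

Required subsidy s = £58 per unit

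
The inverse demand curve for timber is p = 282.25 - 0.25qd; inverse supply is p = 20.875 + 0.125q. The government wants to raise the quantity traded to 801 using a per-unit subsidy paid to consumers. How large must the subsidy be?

Required subsidy s = 39 per unit

At q = 801, from the demand curve buyers pay pb = 282.25 − 0.25·801 = 82; from the supply curve sellers need ps = 20.875 + 0.125·801 = 121.
The subsidy must fill the gap: s = ps − pb = 121 − 82 = 39.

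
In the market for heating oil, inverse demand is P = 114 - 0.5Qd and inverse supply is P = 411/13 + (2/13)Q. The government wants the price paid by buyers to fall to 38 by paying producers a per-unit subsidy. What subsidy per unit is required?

Required subsidy s = 17 per unit

At a buyer price of 38, quantity demanded is 228 − 2·38 = 152.
Sellers supply 152 only when they receive Ps = 411/13 + (2/13)·152 = 55.
s = Ps − Pb = 55 − 38 = 17.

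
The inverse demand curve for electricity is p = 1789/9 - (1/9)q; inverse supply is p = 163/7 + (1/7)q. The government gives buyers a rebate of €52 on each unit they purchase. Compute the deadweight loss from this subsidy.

Pre-subsidy: 1789/9 - (1/9)q = 163/7 + (1/7)q gives q* = 691 and p* = 122.
With the rebate, buyers effectively pay pb = ps − 52, where ps is the price sellers receive.
On the curves, pb = 1789/9 - (1/9)q and ps = 163/7 + (1/7)q; the wedge ps − pb = 52 gives 163/7 + (1/7)q − (1789/9 - (1/9)q) = 52, so q' = 895.75.
Then pb = 1789/9 − (1/9)·895.75 = 99.25 and ps = 163/7 + (1/7)·895.75 = 151.25.
The subsidy expands output by 895.75 − 691 = 204.75 past the efficient level; on those units the gap between marginal cost and willingness to pay runs from 0 up to 52.
DWL = ½ × 52 × 204.75 = 5323.5.

Deadweight loss = €5323.5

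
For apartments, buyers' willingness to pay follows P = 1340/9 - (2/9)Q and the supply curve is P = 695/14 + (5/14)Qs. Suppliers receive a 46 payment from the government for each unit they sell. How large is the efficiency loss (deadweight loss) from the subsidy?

Deadweight loss = 133308/73

Pre-subsidy: 1340/9 - (2/9)Q = 695/14 + (5/14)Q gives Q* = 12505/73 and P* = 8090/73.
With the subsidy, sellers receive Ps = Pb + 46 for each unit, where Pb is the price buyers pay.
On the curves, Pb = 1340/9 - (2/9)Q and Ps = 695/14 + (5/14)Q; the wedge Ps − Pb = 46 gives 695/14 + (5/14)Q − (1340/9 - (2/9)Q) = 46, so Q' = 18301/73.
Then Pb = 1340/9 − (2/9)·(18301/73) = 6802/73 and Ps = 695/14 + (5/14)·(18301/73) = 10160/73.
The subsidy expands output by 18301/73 − 12505/73 = 5796/73 past the efficient level; on those units the gap between marginal cost and willingness to pay runs from 0 up to 46.
DWL = ½ × 46 × 5796/73 = 133308/73.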